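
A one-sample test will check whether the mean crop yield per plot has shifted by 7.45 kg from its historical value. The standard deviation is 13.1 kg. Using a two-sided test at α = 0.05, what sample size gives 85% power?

28

For a one-sample z-test, n = ((z_{α/2} + z_β)·σ/δ)².
z_{α/2} = 1.960 (two-sided α = 0.05); z_β = 1.036 (power 85% → β = 0.15).
n = (2.996 × 13.1 / 7.45)² = 27.75
Round up: n = 28.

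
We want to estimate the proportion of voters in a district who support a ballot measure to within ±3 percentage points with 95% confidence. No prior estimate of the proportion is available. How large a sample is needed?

For a proportion with margin E = 0.03 at 95% confidence, z = 1.960.
With no prior estimate, use p = 0.5, which maximizes p(1−p) at 0.25.
n = 0.25 × (z/E)² = 0.25 × (1.960/0.03)² = 1067.11
Round up: n = 1068.

n = 1068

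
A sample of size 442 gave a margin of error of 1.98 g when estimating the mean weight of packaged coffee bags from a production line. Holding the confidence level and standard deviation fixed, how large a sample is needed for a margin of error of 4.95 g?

Margin of error scales as 1/√n, so n₂ = n₁·(E₁/E₂)².
n₂ = 442 × (1.98/4.95)² = 442 × 0.16 = 70.72
Round up: n₂ = 71.

n = 71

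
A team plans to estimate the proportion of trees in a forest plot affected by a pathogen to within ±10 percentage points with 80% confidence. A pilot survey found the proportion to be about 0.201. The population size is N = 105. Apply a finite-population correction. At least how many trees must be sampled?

For a proportion with margin E = 0.1 at 80% confidence, z = 1.282.
n = p̂(1−p̂)(z/E)² = 0.201 × 0.799 × (1.282/0.1)² = 26.39 — call this n₀.
Finite-population correction with N = 105: n = n₀ / (1 + (n₀−1)/N) = 26.39 / 1.242 = 21.25
Round up: n = 22.

22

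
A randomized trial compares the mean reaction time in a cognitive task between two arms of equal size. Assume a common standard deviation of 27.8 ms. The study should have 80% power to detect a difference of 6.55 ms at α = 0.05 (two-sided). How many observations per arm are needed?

For two equal groups, n per group = 2·((z_{α/2} + z_β)·σ/δ)².
z_{α/2} = 1.960; z_β = 0.842 (power 80%).
n = 2 × (2.802 × 27.8 / 6.55)² = 2 × 141.43 = 282.86
Round up: n = 283 per group.

283 per group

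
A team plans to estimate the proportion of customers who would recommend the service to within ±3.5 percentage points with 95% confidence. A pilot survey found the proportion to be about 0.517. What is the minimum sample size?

For a proportion with margin E = 0.035 at 95% confidence, z = 1.960.
n = p̂(1−p̂)(z/E)² = 0.517 × 0.483 × (1.960/0.035)² = 783.09
Round up: n = 784.

n = 784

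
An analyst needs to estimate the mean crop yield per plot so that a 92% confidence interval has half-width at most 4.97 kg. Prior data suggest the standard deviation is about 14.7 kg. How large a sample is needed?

For a mean, the margin of error is E = z·σ/√n, so n = (zσ/E)².
At 92% confidence, z = 1.751.
n = (1.751 × 14.7 / 4.97)² = 26.82
Round up: n = 27.

27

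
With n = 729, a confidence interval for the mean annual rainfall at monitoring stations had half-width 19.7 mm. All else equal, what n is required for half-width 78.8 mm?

46

Margin of error scales as 1/√n, so n₂ = n₁·(E₁/E₂)².
n₂ = 729 × (19.7/78.8)² = 729 × 0.0625 = 45.56
Round up: n₂ = 46.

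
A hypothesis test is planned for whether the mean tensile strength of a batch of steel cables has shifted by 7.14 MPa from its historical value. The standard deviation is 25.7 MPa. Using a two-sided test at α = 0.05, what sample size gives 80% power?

For a one-sample z-test, n = ((z_{α/2} + z_β)·σ/δ)².
z_{α/2} = 1.960 (two-sided α = 0.05); z_β = 0.842 (power 80% → β = 0.2).
n = (2.802 × 25.7 / 7.14)² = 101.72
Round up: n = 102.

102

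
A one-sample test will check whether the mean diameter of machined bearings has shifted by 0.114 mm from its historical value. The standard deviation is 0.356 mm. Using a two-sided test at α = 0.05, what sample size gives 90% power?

For a one-sample z-test, n = ((z_{α/2} + z_β)·σ/δ)².
z_{α/2} = 1.960 (two-sided α = 0.05); z_β = 1.282 (power 90% → β = 0.1).
n = (3.242 × 0.356 / 0.114)² = 102.50
Round up: n = 103.

103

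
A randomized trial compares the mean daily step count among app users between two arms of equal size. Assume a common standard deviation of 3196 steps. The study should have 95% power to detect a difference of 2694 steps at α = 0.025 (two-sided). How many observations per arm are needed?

43 per group

For two equal groups, n per group = 2·((z_{α/2} + z_β)·σ/δ)².
z_{α/2} = 2.241; z_β = 1.645 (power 95%).
n = 2 × (3.886 × 3196 / 2694)² = 2 × 21.25 = 42.50
Round up: n = 43 per group.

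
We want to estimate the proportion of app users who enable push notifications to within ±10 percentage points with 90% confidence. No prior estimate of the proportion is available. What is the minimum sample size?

For a proportion with margin E = 0.1 at 90% confidence, z = 1.645.
With no prior estimate, use p = 0.5, which maximizes p(1−p) at 0.25.
n = 0.25 × (z/E)² = 0.25 × (1.645/0.1)² = 67.65
Round up: n = 68.

68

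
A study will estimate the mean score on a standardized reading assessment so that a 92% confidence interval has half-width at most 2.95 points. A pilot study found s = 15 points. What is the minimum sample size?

For a mean, the margin of error is E = z·σ/√n, so n = (zσ/E)².
At 92% confidence, z = 1.751.
n = (1.751 × 15 / 2.95)² = 79.27
Round up: n = 80.

80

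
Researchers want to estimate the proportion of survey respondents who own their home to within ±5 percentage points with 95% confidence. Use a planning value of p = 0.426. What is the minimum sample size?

For a proportion with margin E = 0.05 at 95% confidence, z = 1.960.
n = p̂(1−p̂)(z/E)² = 0.426 × 0.574 × (1.960/0.05)² = 375.75
Round up: n = 376.

376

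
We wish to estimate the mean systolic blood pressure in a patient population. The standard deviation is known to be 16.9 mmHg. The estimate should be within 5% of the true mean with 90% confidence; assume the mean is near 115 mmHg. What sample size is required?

n = 24

For a mean, the margin of error is E = z·σ/√n, so n = (zσ/E)².
At 90% confidence, z = 1.645.
E = 5% of 115 = 5.75 mmHg.
n = (1.645 × 16.9 / 5.75)² = 23.38
Round up: n = 24.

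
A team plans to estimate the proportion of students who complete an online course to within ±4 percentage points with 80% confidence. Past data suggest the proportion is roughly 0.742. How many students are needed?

For a proportion with margin E = 0.04 at 80% confidence, z = 1.282.
n = p̂(1−p̂)(z/E)² = 0.742 × 0.258 × (1.282/0.04)² = 196.64
Round up: n = 197.

n = 197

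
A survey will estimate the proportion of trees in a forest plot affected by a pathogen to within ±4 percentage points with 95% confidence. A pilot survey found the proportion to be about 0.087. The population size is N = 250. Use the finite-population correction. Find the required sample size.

109

For a proportion with margin E = 0.04 at 95% confidence, z = 1.960.
n = p̂(1−p̂)(z/E)² = 0.087 × 0.913 × (1.960/0.04)² = 190.71 — call this n₀.
Finite-population correction with N = 250: n = n₀ / (1 + (n₀−1)/N) = 190.71 / 1.759 = 108.42
Round up: n = 109.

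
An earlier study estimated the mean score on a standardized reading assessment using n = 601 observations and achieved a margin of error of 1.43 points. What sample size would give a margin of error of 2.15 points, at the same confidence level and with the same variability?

Margin of error scales as 1/√n, so n₂ = n₁·(E₁/E₂)².
n₂ = 601 × (1.43/2.15)² = 601 × 0.4424 = 265.88
Round up: n₂ = 266.

266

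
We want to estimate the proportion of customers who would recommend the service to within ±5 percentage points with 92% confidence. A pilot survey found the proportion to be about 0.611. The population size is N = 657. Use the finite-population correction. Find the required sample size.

For a proportion with margin E = 0.05 at 92% confidence, z = 1.751.
n = p̂(1−p̂)(z/E)² = 0.611 × 0.389 × (1.751/0.05)² = 291.49 — call this n₀.
Finite-population correction with N = 657: n = n₀ / (1 + (n₀−1)/N) = 291.49 / 1.442 = 202.14
Round up: n = 203.

203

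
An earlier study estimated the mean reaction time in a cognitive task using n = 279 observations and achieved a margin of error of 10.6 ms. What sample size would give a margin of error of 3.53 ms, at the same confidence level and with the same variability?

2516

Margin of error scales as 1/√n, so n₂ = n₁·(E₁/E₂)².
n₂ = 279 × (10.6/3.53)² = 279 × 9.017 = 2515.74
Round up: n₂ = 2516.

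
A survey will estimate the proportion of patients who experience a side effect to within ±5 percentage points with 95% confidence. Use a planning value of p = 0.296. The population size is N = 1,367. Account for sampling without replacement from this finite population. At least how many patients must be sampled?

260

For a proportion with margin E = 0.05 at 95% confidence, z = 1.960.
n = p̂(1−p̂)(z/E)² = 0.296 × 0.704 × (1.960/0.05)² = 320.21 — call this n₀.
Finite-population correction with N = 1,367: n = n₀ / (1 + (n₀−1)/N) = 320.21 / 1.234 = 259.49
Round up: n = 260.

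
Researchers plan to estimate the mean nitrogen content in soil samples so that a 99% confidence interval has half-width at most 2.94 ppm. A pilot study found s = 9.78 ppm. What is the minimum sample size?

74

For a mean, the margin of error is E = z·σ/√n, so n = (zσ/E)².
At 99% confidence, z = 2.576.
n = (2.576 × 9.78 / 2.94)² = 73.43
Round up: n = 74.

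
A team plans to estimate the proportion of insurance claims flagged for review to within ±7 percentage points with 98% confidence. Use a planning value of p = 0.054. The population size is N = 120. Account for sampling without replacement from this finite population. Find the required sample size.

For a proportion with margin E = 0.07 at 98% confidence, z = 2.326.
n = p̂(1−p̂)(z/E)² = 0.054 × 0.946 × (2.326/0.07)² = 56.40 — call this n₀.
Finite-population correction with N = 120: n = n₀ / (1 + (n₀−1)/N) = 56.40 / 1.462 = 38.58
Round up: n = 39.

39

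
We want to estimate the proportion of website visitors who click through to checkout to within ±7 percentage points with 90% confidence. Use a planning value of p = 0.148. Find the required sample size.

n = 70

For a proportion with margin E = 0.07 at 90% confidence, z = 1.645.
n = p̂(1−p̂)(z/E)² = 0.148 × 0.852 × (1.645/0.07)² = 69.64
Round up: n = 70.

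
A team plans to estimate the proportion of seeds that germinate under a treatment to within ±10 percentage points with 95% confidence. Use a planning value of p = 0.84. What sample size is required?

For a proportion with margin E = 0.1 at 95% confidence, z = 1.960.
n = p̂(1−p̂)(z/E)² = 0.84 × 0.16 × (1.960/0.1)² = 51.63
Round up: n = 52.

n = 52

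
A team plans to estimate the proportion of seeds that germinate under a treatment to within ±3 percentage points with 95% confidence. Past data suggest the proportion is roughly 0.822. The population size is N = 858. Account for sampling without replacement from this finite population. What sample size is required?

For a proportion with margin E = 0.03 at 95% confidence, z = 1.960.
n = p̂(1−p̂)(z/E)² = 0.822 × 0.178 × (1.960/0.03)² = 624.54 — call this n₀.
Finite-population correction with N = 858: n = n₀ / (1 + (n₀−1)/N) = 624.54 / 1.727 = 361.63
Round up: n = 362.

362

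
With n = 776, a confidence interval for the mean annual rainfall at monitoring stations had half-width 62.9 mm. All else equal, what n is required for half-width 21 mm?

Margin of error scales as 1/√n, so n₂ = n₁·(E₁/E₂)².
n₂ = 776 × (62.9/21)² = 776 × 8.971 = 6961.50
Round up: n₂ = 6962.

6962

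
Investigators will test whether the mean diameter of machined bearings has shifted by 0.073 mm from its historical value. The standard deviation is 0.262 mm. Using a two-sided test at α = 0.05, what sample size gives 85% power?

116

For a one-sample z-test, n = ((z_{α/2} + z_β)·σ/δ)².
z_{α/2} = 1.960 (two-sided α = 0.05); z_β = 1.036 (power 85% → β = 0.15).
n = (2.996 × 0.262 / 0.073)² = 115.62
Round up: n = 116.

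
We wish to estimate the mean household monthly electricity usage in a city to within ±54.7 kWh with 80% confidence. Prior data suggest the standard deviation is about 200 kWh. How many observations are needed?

n = 22

For a mean, the margin of error is E = z·σ/√n, so n = (zσ/E)².
At 80% confidence, z = 1.282.
n = (1.282 × 200 / 54.7)² = 21.97
Round up: n = 22.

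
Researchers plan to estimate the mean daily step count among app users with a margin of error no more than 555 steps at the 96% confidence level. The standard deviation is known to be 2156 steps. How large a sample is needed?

64

For a mean, the margin of error is E = z·σ/√n, so n = (zσ/E)².
At 96% confidence, z = 2.054.
n = (2.054 × 2156 / 555)² = 63.67
Round up: n = 64.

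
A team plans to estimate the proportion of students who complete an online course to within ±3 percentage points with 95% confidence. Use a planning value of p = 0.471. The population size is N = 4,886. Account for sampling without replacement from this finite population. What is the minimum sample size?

874

For a proportion with margin E = 0.03 at 95% confidence, z = 1.960.
n = p̂(1−p̂)(z/E)² = 0.471 × 0.529 × (1.960/0.03)² = 1063.52 — call this n₀.
Finite-population correction with N = 4,886: n = n₀ / (1 + (n₀−1)/N) = 1063.52 / 1.217 = 873.89
Round up: n = 874.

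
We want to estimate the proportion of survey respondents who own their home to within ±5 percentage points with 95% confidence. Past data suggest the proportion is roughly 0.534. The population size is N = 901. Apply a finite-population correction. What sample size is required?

For a proportion with margin E = 0.05 at 95% confidence, z = 1.960.
n = p̂(1−p̂)(z/E)² = 0.534 × 0.466 × (1.960/0.05)² = 382.38 — call this n₀.
Finite-population correction with N = 901: n = n₀ / (1 + (n₀−1)/N) = 382.38 / 1.423 = 268.71
Round up: n = 269.

269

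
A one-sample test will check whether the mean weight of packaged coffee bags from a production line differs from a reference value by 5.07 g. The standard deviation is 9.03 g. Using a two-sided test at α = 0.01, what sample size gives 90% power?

48

For a one-sample z-test, n = ((z_{α/2} + z_β)·σ/δ)².
z_{α/2} = 2.576 (two-sided α = 0.01); z_β = 1.282 (power 90% → β = 0.1).
n = (3.858 × 9.03 / 5.07)² = 47.22
Round up: n = 48.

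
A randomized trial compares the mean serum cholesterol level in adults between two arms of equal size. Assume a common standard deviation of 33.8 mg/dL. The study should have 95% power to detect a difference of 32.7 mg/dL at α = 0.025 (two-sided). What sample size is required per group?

For two equal groups, n per group = 2·((z_{α/2} + z_β)·σ/δ)².
z_{α/2} = 2.241; z_β = 1.645 (power 95%).
n = 2 × (3.886 × 33.8 / 32.7)² = 2 × 16.13 = 32.26
Round up: n = 33 per group.

33 per group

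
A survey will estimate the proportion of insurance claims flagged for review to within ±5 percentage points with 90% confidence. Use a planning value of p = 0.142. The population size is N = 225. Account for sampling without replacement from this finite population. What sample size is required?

For a proportion with margin E = 0.05 at 90% confidence, z = 1.645.
n = p̂(1−p̂)(z/E)² = 0.142 × 0.858 × (1.645/0.05)² = 131.88 — call this n₀.
Finite-population correction with N = 225: n = n₀ / (1 + (n₀−1)/N) = 131.88 / 1.582 = 83.36
Round up: n = 84.

84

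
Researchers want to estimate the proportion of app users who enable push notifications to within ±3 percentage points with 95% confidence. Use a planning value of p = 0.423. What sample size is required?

For a proportion with margin E = 0.03 at 95% confidence, z = 1.960.
n = p̂(1−p̂)(z/E)² = 0.423 × 0.577 × (1.960/0.03)² = 1041.80
Round up: n = 1042.

1042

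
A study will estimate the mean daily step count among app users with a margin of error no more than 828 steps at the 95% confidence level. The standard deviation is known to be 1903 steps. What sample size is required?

21

For a mean, the margin of error is E = z·σ/√n, so n = (zσ/E)².
At 95% confidence, z = 1.960.
n = (1.960 × 1903 / 828)² = 20.29
Round up: n = 21.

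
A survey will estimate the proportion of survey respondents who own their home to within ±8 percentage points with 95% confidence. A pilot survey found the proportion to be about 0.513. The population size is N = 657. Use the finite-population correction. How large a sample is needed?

123

For a proportion with margin E = 0.08 at 95% confidence, z = 1.960.
n = p̂(1−p̂)(z/E)² = 0.513 × 0.487 × (1.960/0.08)² = 149.96 — call this n₀.
Finite-population correction with N = 657: n = n₀ / (1 + (n₀−1)/N) = 149.96 / 1.227 = 122.22
Round up: n = 123.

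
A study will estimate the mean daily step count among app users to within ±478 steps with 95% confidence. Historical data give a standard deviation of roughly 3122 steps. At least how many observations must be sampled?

164

For a mean, the margin of error is E = z·σ/√n, so n = (zσ/E)².
At 95% confidence, z = 1.960.
n = (1.960 × 3122 / 478)² = 163.88
Round up: n = 164.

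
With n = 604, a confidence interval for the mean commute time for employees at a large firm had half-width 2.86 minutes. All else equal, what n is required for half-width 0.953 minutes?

5440

Margin of error scales as 1/√n, so n₂ = n₁·(E₁/E₂)².
n₂ = 604 × (2.86/0.953)² = 604 × 9.006 = 5439.62
Round up: n₂ = 5440.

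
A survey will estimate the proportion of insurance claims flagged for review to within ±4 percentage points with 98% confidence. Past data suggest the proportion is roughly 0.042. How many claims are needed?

For a proportion with margin E = 0.04 at 98% confidence, z = 2.326.
n = p̂(1−p̂)(z/E)² = 0.042 × 0.958 × (2.326/0.04)² = 136.05
Round up: n = 137.

137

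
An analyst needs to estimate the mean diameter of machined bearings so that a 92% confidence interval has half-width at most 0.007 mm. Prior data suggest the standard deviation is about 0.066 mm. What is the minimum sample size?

For a mean, the margin of error is E = z·σ/√n, so n = (zσ/E)².
At 92% confidence, z = 1.751.
n = (1.751 × 0.066 / 0.007)² = 272.56
Round up: n = 273.

n = 273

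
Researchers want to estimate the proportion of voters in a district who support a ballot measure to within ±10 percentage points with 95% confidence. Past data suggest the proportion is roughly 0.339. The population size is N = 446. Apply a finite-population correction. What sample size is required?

For a proportion with margin E = 0.1 at 95% confidence, z = 1.960.
n = p̂(1−p̂)(z/E)² = 0.339 × 0.661 × (1.960/0.1)² = 86.08 — call this n₀.
Finite-population correction with N = 446: n = n₀ / (1 + (n₀−1)/N) = 86.08 / 1.191 = 72.28
Round up: n = 73.

n = 73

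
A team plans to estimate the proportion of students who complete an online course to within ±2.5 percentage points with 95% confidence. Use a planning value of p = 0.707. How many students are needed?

1274

For a proportion with margin E = 0.025 at 95% confidence, z = 1.960.
n = p̂(1−p̂)(z/E)² = 0.707 × 0.293 × (1.960/0.025)² = 1273.27
Round up: n = 1274.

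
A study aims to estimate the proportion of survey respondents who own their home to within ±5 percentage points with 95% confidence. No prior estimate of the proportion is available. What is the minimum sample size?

For a proportion with margin E = 0.05 at 95% confidence, z = 1.960.
With no prior estimate, use p = 0.5, which maximizes p(1−p) at 0.25.
n = 0.25 × (z/E)² = 0.25 × (1.960/0.05)² = 384.16
Round up: n = 385.

385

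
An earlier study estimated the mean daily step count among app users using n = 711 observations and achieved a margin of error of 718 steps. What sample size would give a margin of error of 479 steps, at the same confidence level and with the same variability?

1598

Margin of error scales as 1/√n, so n₂ = n₁·(E₁/E₂)².
n₂ = 711 × (718/479)² = 711 × 2.247 = 1597.62
Round up: n₂ = 1598.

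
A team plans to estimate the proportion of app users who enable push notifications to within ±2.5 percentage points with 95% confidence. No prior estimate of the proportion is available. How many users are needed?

For a proportion with margin E = 0.025 at 95% confidence, z = 1.960.
With no prior estimate, use p = 0.5, which maximizes p(1−p) at 0.25.
n = 0.25 × (z/E)² = 0.25 × (1.960/0.025)² = 1536.64
Round up: n = 1537.

1537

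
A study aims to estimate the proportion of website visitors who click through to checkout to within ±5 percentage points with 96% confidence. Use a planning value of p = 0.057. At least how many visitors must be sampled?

91

For a proportion with margin E = 0.05 at 96% confidence, z = 2.054.
n = p̂(1−p̂)(z/E)² = 0.057 × 0.943 × (2.054/0.05)² = 90.71
Round up: n = 91.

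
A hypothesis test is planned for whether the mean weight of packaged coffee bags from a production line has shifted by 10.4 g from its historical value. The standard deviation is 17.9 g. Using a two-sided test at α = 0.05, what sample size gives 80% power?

For a one-sample z-test, n = ((z_{α/2} + z_β)·σ/δ)².
z_{α/2} = 1.960 (two-sided α = 0.05); z_β = 0.842 (power 80% → β = 0.2).
n = (2.802 × 17.9 / 10.4)² = 23.26
Round up: n = 24.

24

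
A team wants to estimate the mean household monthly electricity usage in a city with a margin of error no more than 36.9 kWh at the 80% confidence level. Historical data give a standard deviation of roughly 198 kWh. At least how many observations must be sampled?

48

For a mean, the margin of error is E = z·σ/√n, so n = (zσ/E)².
At 80% confidence, z = 1.282.
n = (1.282 × 198 / 36.9)² = 47.32
Round up: n = 48.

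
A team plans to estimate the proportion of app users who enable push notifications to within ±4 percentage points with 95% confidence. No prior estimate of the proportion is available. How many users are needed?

For a proportion with margin E = 0.04 at 95% confidence, z = 1.960.
With no prior estimate, use p = 0.5, which maximizes p(1−p) at 0.25.
n = 0.25 × (z/E)² = 0.25 × (1.960/0.04)² = 600.25
Round up: n = 601.

601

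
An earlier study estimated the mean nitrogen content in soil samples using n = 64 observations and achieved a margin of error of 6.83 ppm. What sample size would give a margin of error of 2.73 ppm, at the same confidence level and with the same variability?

Margin of error scales as 1/√n, so n₂ = n₁·(E₁/E₂)².
n₂ = 64 × (6.83/2.73)² = 64 × 6.259 = 400.58
Round up: n₂ = 401.

401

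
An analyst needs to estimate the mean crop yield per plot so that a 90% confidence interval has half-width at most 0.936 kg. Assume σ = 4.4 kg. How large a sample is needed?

For a mean, the margin of error is E = z·σ/√n, so n = (zσ/E)².
At 90% confidence, z = 1.645.
n = (1.645 × 4.4 / 0.936)² = 59.80
Round up: n = 60.

n = 60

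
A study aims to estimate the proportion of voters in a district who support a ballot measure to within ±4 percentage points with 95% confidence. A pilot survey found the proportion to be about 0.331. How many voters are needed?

n = 532

For a proportion with margin E = 0.04 at 95% confidence, z = 1.960.
n = p̂(1−p̂)(z/E)² = 0.331 × 0.669 × (1.960/0.04)² = 531.68
Round up: n = 532.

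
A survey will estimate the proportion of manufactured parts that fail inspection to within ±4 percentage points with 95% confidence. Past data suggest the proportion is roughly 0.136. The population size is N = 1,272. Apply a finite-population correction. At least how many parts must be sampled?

232

For a proportion with margin E = 0.04 at 95% confidence, z = 1.960.
n = p̂(1−p̂)(z/E)² = 0.136 × 0.864 × (1.960/0.04)² = 282.13 — call this n₀.
Finite-population correction with N = 1,272: n = n₀ / (1 + (n₀−1)/N) = 282.13 / 1.221 = 231.06
Round up: n = 232.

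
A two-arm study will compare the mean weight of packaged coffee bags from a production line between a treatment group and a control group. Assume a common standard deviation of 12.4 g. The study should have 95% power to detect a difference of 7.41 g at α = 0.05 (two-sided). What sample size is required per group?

For two equal groups, n per group = 2·((z_{α/2} + z_β)·σ/δ)².
z_{α/2} = 1.960; z_β = 1.645 (power 95%).
n = 2 × (3.605 × 12.4 / 7.41)² = 2 × 36.39 = 72.78
Round up: n = 73 per group.

73 per group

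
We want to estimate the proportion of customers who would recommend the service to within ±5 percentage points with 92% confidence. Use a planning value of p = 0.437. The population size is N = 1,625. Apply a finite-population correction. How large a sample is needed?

For a proportion with margin E = 0.05 at 92% confidence, z = 1.751.
n = p̂(1−p̂)(z/E)² = 0.437 × 0.563 × (1.751/0.05)² = 301.73 — call this n₀.
Finite-population correction with N = 1,625: n = n₀ / (1 + (n₀−1)/N) = 301.73 / 1.185 = 254.62
Round up: n = 255.

255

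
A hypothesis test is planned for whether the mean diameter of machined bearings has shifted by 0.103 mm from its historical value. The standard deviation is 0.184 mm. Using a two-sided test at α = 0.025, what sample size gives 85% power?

35

For a one-sample z-test, n = ((z_{α/2} + z_β)·σ/δ)².
z_{α/2} = 2.241 (two-sided α = 0.025); z_β = 1.036 (power 85% → β = 0.15).
n = (3.277 × 0.184 / 0.103)² = 34.27
Round up: n = 35.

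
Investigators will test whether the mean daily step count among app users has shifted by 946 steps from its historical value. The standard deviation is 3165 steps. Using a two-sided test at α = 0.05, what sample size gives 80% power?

For a one-sample z-test, n = ((z_{α/2} + z_β)·σ/δ)².
z_{α/2} = 1.960 (two-sided α = 0.05); z_β = 0.842 (power 80% → β = 0.2).
n = (2.802 × 3165 / 946)² = 87.88
Round up: n = 88.

88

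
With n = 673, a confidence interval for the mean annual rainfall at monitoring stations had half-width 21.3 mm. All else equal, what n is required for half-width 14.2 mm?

1515

Margin of error scales as 1/√n, so n₂ = n₁·(E₁/E₂)².
n₂ = 673 × (21.3/14.2)² = 673 × 2.25 = 1514.25
Round up: n₂ = 1515.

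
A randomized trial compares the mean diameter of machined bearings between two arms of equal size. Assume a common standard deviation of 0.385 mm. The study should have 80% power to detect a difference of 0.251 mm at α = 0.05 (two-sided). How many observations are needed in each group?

37 per group

For two equal groups, n per group = 2·((z_{α/2} + z_β)·σ/δ)².
z_{α/2} = 1.960; z_β = 0.842 (power 80%).
n = 2 × (2.802 × 0.385 / 0.251)² = 2 × 18.47 = 36.94
Round up: n = 37 per group.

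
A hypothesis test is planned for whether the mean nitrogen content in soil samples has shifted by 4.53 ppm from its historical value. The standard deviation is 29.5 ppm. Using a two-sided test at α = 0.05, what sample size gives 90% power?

446

For a one-sample z-test, n = ((z_{α/2} + z_β)·σ/δ)².
z_{α/2} = 1.960 (two-sided α = 0.05); z_β = 1.282 (power 90% → β = 0.1).
n = (3.242 × 29.5 / 4.53)² = 445.73
Round up: n = 446.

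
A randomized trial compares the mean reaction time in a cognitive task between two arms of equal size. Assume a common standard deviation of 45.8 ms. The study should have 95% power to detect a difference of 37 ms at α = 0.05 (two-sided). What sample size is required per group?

For two equal groups, n per group = 2·((z_{α/2} + z_β)·σ/δ)².
z_{α/2} = 1.960; z_β = 1.645 (power 95%).
n = 2 × (3.605 × 45.8 / 37)² = 2 × 19.91 = 39.82
Round up: n = 40 per group.

40 per group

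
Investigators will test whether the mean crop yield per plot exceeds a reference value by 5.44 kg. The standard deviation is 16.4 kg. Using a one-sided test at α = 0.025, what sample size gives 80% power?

For a one-sample z-test, n = ((z_α + z_β)·σ/δ)².
z_α = 1.960 (one-sided α = 0.025); z_β = 0.842 (power 80% → β = 0.2).
n = (2.802 × 16.4 / 5.44)² = 71.36
Round up: n = 72.

n = 72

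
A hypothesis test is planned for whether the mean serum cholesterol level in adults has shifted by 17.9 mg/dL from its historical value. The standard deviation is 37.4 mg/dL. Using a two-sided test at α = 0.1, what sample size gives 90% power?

38

For a one-sample z-test, n = ((z_{α/2} + z_β)·σ/δ)².
z_{α/2} = 1.645 (two-sided α = 0.1); z_β = 1.282 (power 90% → β = 0.1).
n = (2.927 × 37.4 / 17.9)² = 37.40
Round up: n = 38.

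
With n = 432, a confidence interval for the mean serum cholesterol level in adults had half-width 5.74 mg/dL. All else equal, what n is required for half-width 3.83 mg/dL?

Margin of error scales as 1/√n, so n₂ = n₁·(E₁/E₂)².
n₂ = 432 × (5.74/3.83)² = 432 × 2.246 = 970.27
Round up: n₂ = 971.

n = 971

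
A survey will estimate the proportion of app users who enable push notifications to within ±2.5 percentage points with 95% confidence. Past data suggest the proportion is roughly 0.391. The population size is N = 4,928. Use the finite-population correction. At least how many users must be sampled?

1129

For a proportion with margin E = 0.025 at 95% confidence, z = 1.960.
n = p̂(1−p̂)(z/E)² = 0.391 × 0.609 × (1.960/0.025)² = 1463.61 — call this n₀.
Finite-population correction with N = 4,928: n = n₀ / (1 + (n₀−1)/N) = 1463.61 / 1.297 = 1128.46
Round up: n = 1129.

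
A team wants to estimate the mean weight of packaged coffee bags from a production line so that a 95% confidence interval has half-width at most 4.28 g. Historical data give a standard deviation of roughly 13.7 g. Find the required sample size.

For a mean, the margin of error is E = z·σ/√n, so n = (zσ/E)².
At 95% confidence, z = 1.960.
n = (1.960 × 13.7 / 4.28)² = 39.36
Round up: n = 40.

40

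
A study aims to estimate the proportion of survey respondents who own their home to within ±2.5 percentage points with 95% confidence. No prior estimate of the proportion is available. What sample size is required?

n = 1537

For a proportion with margin E = 0.025 at 95% confidence, z = 1.960.
With no prior estimate, use p = 0.5, which maximizes p(1−p) at 0.25.
n = 0.25 × (z/E)² = 0.25 × (1.960/0.025)² = 1536.64
Round up: n = 1537.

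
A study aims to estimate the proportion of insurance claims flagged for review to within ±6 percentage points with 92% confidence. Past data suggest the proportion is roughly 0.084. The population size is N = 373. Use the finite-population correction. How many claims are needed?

56

For a proportion with margin E = 0.06 at 92% confidence, z = 1.751.
n = p̂(1−p̂)(z/E)² = 0.084 × 0.916 × (1.751/0.06)² = 65.53 — call this n₀.
Finite-population correction with N = 373: n = n₀ / (1 + (n₀−1)/N) = 65.53 / 1.173 = 55.87
Round up: n = 56.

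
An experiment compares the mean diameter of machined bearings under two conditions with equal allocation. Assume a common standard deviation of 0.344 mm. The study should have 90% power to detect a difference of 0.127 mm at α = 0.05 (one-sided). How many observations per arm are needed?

126 per group

For two equal groups, n per group = 2·((z_α + z_β)·σ/δ)².
z_α = 1.645; z_β = 1.282 (power 90%).
n = 2 × (2.927 × 0.344 / 0.127)² = 2 × 62.86 = 125.72
Round up: n = 126 per group.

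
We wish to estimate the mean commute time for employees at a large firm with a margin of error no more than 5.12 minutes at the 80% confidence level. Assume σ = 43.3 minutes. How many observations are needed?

n = 118

For a mean, the margin of error is E = z·σ/√n, so n = (zσ/E)².
At 80% confidence, z = 1.282.
n = (1.282 × 43.3 / 5.12)² = 117.55
Round up: n = 118.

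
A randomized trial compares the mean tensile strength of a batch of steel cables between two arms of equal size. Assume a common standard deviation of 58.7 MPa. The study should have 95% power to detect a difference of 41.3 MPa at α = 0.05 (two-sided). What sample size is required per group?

For two equal groups, n per group = 2·((z_{α/2} + z_β)·σ/δ)².
z_{α/2} = 1.960; z_β = 1.645 (power 95%).
n = 2 × (3.605 × 58.7 / 41.3)² = 2 × 26.25 = 52.50
Round up: n = 53 per group.

53 per group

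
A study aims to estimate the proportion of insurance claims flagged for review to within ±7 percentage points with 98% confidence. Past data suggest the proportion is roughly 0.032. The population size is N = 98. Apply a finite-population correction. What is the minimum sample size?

For a proportion with margin E = 0.07 at 98% confidence, z = 2.326.
n = p̂(1−p̂)(z/E)² = 0.032 × 0.968 × (2.326/0.07)² = 34.20 — call this n₀.
Finite-population correction with N = 98: n = n₀ / (1 + (n₀−1)/N) = 34.20 / 1.339 = 25.54
Round up: n = 26.

n = 26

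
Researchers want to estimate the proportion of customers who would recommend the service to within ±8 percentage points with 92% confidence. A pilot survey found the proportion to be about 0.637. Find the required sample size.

For a proportion with margin E = 0.08 at 92% confidence, z = 1.751.
n = p̂(1−p̂)(z/E)² = 0.637 × 0.363 × (1.751/0.08)² = 110.77
Round up: n = 111.

111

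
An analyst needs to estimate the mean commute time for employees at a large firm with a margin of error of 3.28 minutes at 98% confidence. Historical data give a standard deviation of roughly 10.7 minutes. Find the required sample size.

58

For a mean, the margin of error is E = z·σ/√n, so n = (zσ/E)².
At 98% confidence, z = 2.326.
n = (2.326 × 10.7 / 3.28)² = 57.58
Round up: n = 58.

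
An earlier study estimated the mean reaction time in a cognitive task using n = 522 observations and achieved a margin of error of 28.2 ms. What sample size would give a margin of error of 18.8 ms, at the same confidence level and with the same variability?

1175

Margin of error scales as 1/√n, so n₂ = n₁·(E₁/E₂)².
n₂ = 522 × (28.2/18.8)² = 522 × 2.25 = 1174.50
Round up: n₂ = 1175.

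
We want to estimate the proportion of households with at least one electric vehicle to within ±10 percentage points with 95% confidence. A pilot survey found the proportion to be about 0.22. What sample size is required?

66

For a proportion with margin E = 0.1 at 95% confidence, z = 1.960.
n = p̂(1−p̂)(z/E)² = 0.22 × 0.78 × (1.960/0.1)² = 65.92
Round up: n = 66.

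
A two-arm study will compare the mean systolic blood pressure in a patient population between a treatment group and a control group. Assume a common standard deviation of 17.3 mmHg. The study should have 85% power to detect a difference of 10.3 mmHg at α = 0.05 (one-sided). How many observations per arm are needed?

For two equal groups, n per group = 2·((z_α + z_β)·σ/δ)².
z_α = 1.645; z_β = 1.036 (power 85%).
n = 2 × (2.681 × 17.3 / 10.3)² = 2 × 20.28 = 40.56
Round up: n = 41 per group.

41 per group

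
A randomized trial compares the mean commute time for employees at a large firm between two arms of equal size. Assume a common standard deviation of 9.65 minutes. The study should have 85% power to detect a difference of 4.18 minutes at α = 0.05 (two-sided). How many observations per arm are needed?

96 per group

For two equal groups, n per group = 2·((z_{α/2} + z_β)·σ/δ)².
z_{α/2} = 1.960; z_β = 1.036 (power 85%).
n = 2 × (2.996 × 9.65 / 4.18)² = 2 × 47.84 = 95.68
Round up: n = 96 per group.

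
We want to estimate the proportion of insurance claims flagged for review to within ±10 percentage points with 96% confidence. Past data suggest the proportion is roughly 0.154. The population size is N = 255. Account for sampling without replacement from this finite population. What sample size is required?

46

For a proportion with margin E = 0.1 at 96% confidence, z = 2.054.
n = p̂(1−p̂)(z/E)² = 0.154 × 0.846 × (2.054/0.1)² = 54.97 — call this n₀.
Finite-population correction with N = 255: n = n₀ / (1 + (n₀−1)/N) = 54.97 / 1.212 = 45.35
Round up: n = 46.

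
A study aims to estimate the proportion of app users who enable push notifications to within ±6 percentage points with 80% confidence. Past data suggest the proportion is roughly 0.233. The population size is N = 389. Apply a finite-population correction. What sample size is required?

For a proportion with margin E = 0.06 at 80% confidence, z = 1.282.
n = p̂(1−p̂)(z/E)² = 0.233 × 0.767 × (1.282/0.06)² = 81.59 — call this n₀.
Finite-population correction with N = 389: n = n₀ / (1 + (n₀−1)/N) = 81.59 / 1.207 = 67.60
Round up: n = 68.

68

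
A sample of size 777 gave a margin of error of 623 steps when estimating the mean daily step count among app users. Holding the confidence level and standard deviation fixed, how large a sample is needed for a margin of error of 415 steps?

Margin of error scales as 1/√n, so n₂ = n₁·(E₁/E₂)².
n₂ = 777 × (623/415)² = 777 × 2.254 = 1751.36
Round up: n₂ = 1752.

n = 1752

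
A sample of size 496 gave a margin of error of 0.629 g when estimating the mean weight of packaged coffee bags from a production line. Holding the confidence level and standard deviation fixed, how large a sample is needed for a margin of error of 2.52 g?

Margin of error scales as 1/√n, so n₂ = n₁·(E₁/E₂)².
n₂ = 496 × (0.629/2.52)² = 496 × 0.0623 = 30.90
Round up: n₂ = 31.

31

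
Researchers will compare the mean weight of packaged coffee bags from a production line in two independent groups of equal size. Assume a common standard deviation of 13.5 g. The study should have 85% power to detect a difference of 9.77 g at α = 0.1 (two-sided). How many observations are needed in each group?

28 per group

For two equal groups, n per group = 2·((z_{α/2} + z_β)·σ/δ)².
z_{α/2} = 1.645; z_β = 1.036 (power 85%).
n = 2 × (2.681 × 13.5 / 9.77)² = 2 × 13.72 = 27.44
Round up: n = 28 per group.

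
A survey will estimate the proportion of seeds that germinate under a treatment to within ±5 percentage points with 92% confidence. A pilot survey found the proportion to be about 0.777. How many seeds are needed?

For a proportion with margin E = 0.05 at 92% confidence, z = 1.751.
n = p̂(1−p̂)(z/E)² = 0.777 × 0.223 × (1.751/0.05)² = 212.50
Round up: n = 213.

213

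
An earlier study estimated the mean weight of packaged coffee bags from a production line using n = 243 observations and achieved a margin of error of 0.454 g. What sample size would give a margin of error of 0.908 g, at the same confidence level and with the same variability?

Margin of error scales as 1/√n, so n₂ = n₁·(E₁/E₂)².
n₂ = 243 × (0.454/0.908)² = 243 × 0.25 = 60.75
Round up: n₂ = 61.

61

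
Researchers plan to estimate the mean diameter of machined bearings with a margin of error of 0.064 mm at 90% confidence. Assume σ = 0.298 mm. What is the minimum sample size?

n = 59

For a mean, the margin of error is E = z·σ/√n, so n = (zσ/E)².
At 90% confidence, z = 1.645.
n = (1.645 × 0.298 / 0.064)² = 58.67
Round up: n = 59.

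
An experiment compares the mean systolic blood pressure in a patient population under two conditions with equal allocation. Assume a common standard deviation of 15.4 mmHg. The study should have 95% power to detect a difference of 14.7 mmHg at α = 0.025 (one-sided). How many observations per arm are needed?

29 per group

For two equal groups, n per group = 2·((z_α + z_β)·σ/δ)².
z_α = 1.960; z_β = 1.645 (power 95%).
n = 2 × (3.605 × 15.4 / 14.7)² = 2 × 14.26 = 28.52
Round up: n = 29 per group.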